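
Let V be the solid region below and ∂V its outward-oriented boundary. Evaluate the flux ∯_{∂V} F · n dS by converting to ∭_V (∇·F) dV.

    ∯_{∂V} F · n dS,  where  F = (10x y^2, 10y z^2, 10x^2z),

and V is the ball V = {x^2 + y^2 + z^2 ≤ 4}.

By the divergence theorem,

    ∯_{∂V} F · n dS = ∭_V (∇ · F) dV.

Compute the divergence:
    ∇ · F = ∂F_x/∂x + ∂F_y/∂y + ∂F_z/∂z = 10y^2 + 10z^2 + 10x^2 = 10x^2 + 10y^2 + 10z^2.

In spherical coordinates, x = ρ sin(φ) cos(θ), y = ρ sin(φ) sin(θ), z = ρ cos(φ), dV = ρ^2 sin(φ) dρ dφ dθ, with 0 ≤ ρ ≤ 2, 0 ≤ φ ≤ π, 0 ≤ θ ≤ 2π.

The integrand, after substitution and multiplying by the volume element, becomes (10ρ^2) · ρ^2 sin(φ), so

    ∭_V (∇·F) dV = ∫_0^{2π} ∫_0^{π} ∫_0^{2} (10ρ^2) · ρ^2 sin(φ) dρ dφ dθ.

Inner (ρ from 0 to 2): 64sin(φ).
Middle (φ from 0 to π): 128.
Outer (θ from 0 to 2π): 256π.

Therefore ∯_{∂V} F · n dS = 256π.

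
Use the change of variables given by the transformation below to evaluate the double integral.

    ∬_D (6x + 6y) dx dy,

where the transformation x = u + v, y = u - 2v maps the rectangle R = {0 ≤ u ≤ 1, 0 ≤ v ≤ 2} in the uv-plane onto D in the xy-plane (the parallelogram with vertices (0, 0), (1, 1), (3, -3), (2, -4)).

Compute the Jacobian determinant of (x, y) with respect to (u, v):

    ∂(x,y)/∂(u,v) = | 1  1 | = (1)(-2) - (1)(1) = -3.
                   | 1  -2 |

Its absolute value is |J| = 3 (the area scaling factor).

Substituting x = u + v, y = u - 2v into the integrand,

    6x + 6y → 12u - 6v,

so the integral becomes

    ∬_R (12u - 6v) · |J| du dv = ∫_0^1 ∫_0^2 (36u - 18v) dv du.

Inner (v): 72u - 36.
Outer (u): 0.

Therefore ∬_D (6x + 6y) dx dy = 0.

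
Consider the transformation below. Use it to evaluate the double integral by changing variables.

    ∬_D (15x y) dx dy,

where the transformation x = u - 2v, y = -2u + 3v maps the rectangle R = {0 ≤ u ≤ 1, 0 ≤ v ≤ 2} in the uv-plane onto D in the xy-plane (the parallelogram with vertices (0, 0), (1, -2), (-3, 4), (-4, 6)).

Compute the Jacobian determinant of (x, y) with respect to (u, v):

    ∂(x,y)/∂(u,v) = | 1  -2 | = (1)(3) - (-2)(-2) = -1.
                   | -2  3 |

Its absolute value is |J| = 1 (the area scaling factor).

Substituting x = u - 2v, y = -2u + 3v into the integrand,

    15x y → -30u^2 + 105u v - 90v^2,

so the integral becomes

    ∬_R (-30u^2 + 105u v - 90v^2) · |J| du dv = ∫_0^1 ∫_0^2 (-30u^2 + 105u v - 90v^2) dv du.

Inner (v): -60u^2 + 210u - 240.
Outer (u): -155.

Therefore ∬_D (15x y) dx dy = -155.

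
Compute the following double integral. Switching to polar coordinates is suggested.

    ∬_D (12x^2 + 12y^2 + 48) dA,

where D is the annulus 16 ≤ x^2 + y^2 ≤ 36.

The region D is 4 ≤ r ≤ 6, 0 ≤ θ ≤ 2π in polar coordinates, where x = r cos(θ), y = r sin(θ), and dA = r dr dθ.

Under the substitution, the integrand becomes 12r^2 + 48, so

    ∬_D (12x^2 + 12y^2 + 48) dA = ∫_{0}^{2π} ∫_{4}^{6} (12r^2 + 48) · r dr dθ.

Inner integral (in r): ∫_{4}^{6} (12r^2 + 48) · r dr = 3600.

Outer integral (in θ): ∫_{0}^{2π} (3600) dθ = 7200π.

Therefore ∬_D (12x^2 + 12y^2 + 48) dA = 7200π.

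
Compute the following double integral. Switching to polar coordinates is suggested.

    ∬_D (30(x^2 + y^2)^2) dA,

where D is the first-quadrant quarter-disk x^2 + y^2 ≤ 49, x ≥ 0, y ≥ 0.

The region D is 0 ≤ r ≤ 7, 0 ≤ θ ≤ π/2 in polar coordinates, where x = r cos(θ), y = r sin(θ), and dA = r dr dθ.

Under the substitution, the integrand becomes 30r^4, so

    ∬_D (30(x^2 + y^2)^2) dA = ∫_{0}^{π/2} ∫_{0}^{7} (30r^4) · r dr dθ.

Inner integral (in r): ∫_{0}^{7} (30r^4) · r dr = 588245.

Outer integral (in θ): ∫_{0}^{π/2} (588245) dθ = 588245π/2.

Therefore ∬_D (30(x^2 + y^2)^2) dA = 588245π/2.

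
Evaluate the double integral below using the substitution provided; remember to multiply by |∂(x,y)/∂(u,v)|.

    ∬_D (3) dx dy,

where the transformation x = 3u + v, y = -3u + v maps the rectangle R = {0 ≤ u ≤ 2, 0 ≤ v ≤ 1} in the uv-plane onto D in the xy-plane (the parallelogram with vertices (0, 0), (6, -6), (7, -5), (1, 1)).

Compute the Jacobian determinant of (x, y) with respect to (u, v):

    ∂(x,y)/∂(u,v) = | 3  1 | = (3)(1) - (1)(-3) = 6.
                   | -3  1 |

Its absolute value is |J| = 6 (the area scaling factor).

Substituting x = 3u + v, y = -3u + v into the integrand,

    3 → 3,

so the integral becomes

    ∬_R (3) · |J| du dv = ∫_0^2 ∫_0^1 (18) dv du.

Inner (v): 18.
Outer (u): 36.

Therefore ∬_D (3) dx dy = 36.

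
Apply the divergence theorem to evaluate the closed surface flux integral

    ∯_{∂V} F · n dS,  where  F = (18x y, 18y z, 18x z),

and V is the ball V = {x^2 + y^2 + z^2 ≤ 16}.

By the divergence theorem,

    ∯_{∂V} F · n dS = ∭_V (∇ · F) dV.

Compute the divergence:
    ∇ · F = ∂F_x/∂x + ∂F_y/∂y + ∂F_z/∂z = 18y + 18z + 18x = 18x + 18y + 18z.

In spherical coordinates, x = ρ sin(φ) cos(θ), y = ρ sin(φ) sin(θ), z = ρ cos(φ), dV = ρ^2 sin(φ) dρ dφ dθ, with 0 ≤ ρ ≤ 4, 0 ≤ φ ≤ π, 0 ≤ θ ≤ 2π.

The integrand, after substitution and multiplying by the volume element, becomes (18ρ (sqrt(2)sin(φ)sin(θ + π/4) + cos(φ))) · ρ^2 sin(φ), so

    ∭_V (∇·F) dV = ∫_0^{2π} ∫_0^{π} ∫_0^{4} (18ρ (sqrt(2)sin(φ)sin(θ + π/4) + cos(φ))) · ρ^2 sin(φ) dρ dφ dθ.

Inner (ρ from 0 to 4): 1152(sqrt(2)sin(φ)sin(θ + π/4) + cos(φ))sin(φ).
Middle (φ from 0 to π): 576sqrt(2)π sin(θ + π/4).
Outer (θ from 0 to 2π): 0.

Therefore ∯_{∂V} F · n dS = 0.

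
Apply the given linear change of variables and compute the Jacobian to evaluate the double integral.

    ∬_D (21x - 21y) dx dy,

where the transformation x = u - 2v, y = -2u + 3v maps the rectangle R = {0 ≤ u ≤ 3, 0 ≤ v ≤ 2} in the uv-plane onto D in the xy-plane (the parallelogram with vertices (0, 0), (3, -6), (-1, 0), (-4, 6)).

Compute the Jacobian determinant of (x, y) with respect to (u, v):

    ∂(x,y)/∂(u,v) = | 1  -2 | = (1)(3) - (-2)(-2) = -1.
                   | -2  3 |

Its absolute value is |J| = 1 (the area scaling factor).

Substituting x = u - 2v, y = -2u + 3v into the integrand,

    21x - 21y → 63u - 105v,

so the integral becomes

    ∬_R (63u - 105v) · |J| du dv = ∫_0^3 ∫_0^2 (63u - 105v) dv du.

Inner (v): 126u - 210.
Outer (u): -63.

Therefore ∬_D (21x - 21y) dx dy = -63.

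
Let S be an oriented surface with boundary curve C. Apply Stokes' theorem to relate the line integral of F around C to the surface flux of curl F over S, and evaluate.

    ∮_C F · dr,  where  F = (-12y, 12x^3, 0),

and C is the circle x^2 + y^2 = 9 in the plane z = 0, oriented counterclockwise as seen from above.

Let S be the flat disk x^2 + y^2 ≤ 9 in the plane z = 0, with upward unit normal n̂ = ẑ. By Stokes' theorem,

    ∮_C F · dr = ∬_S (∇ × F) · n̂ dS = ∬_D (curl F)_z dA,

where D is the disk x^2 + y^2 ≤ 9.

Compute the curl of F = (-12y, 12x^3, 0):
    (∇ × F)_x = ∂F_z/∂y - ∂F_y/∂z = 0,
    (∇ × F)_y = ∂F_x/∂z - ∂F_z/∂x = 0,
    (∇ × F)_z = ∂F_y/∂x - ∂F_x/∂y = 36x^2 + 12.

On z = 0, (curl F)_z = 36x^2 + 12.

Convert to polar (x = r cos θ, y = r sin θ, dA = r dr dθ); the integrand becomes 36r^2cos(θ)^2 + 12, so

    ∬_D (curl F)_z dA = ∫_0^{2π} ∫_0^{3} (36r^2cos(θ)^2 + 12) · r dr dθ.

Inner (r from 0 to 3): 729cos(θ)^2 + 54.
Outer (θ from 0 to 2π): 837π.

Therefore ∮_C F · dr = 837π.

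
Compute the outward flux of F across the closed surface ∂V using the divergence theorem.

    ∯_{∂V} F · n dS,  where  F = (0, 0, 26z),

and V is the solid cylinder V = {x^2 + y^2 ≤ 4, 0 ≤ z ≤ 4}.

By the divergence theorem,

    ∯_{∂V} F · n dS = ∭_V (∇ · F) dV.

Compute the divergence:
    ∇ · F = ∂F_x/∂x + ∂F_y/∂y + ∂F_z/∂z = 0 + 0 + 26 = 26.

In cylindrical coordinates, x = r cos(θ), y = r sin(θ), z = z, dV = r dr dθ dz, with 0 ≤ r ≤ 2, 0 ≤ θ ≤ 2π, 0 ≤ z ≤ 4.

The integrand, after substitution and multiplying by the volume element, becomes (26) · r, so

    ∭_V (∇·F) dV = ∫_0^{2π} ∫_0^{2} ∫_0^{4} (26) · r dz dr dθ.

Inner (z from 0 to 4): 104r.
Middle (r from 0 to 2): 208.
Outer (θ from 0 to 2π): 416π.

Therefore ∯_{∂V} F · n dS = 416π.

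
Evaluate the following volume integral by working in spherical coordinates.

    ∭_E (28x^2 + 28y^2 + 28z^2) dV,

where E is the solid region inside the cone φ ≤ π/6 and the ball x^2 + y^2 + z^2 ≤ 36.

In spherical coordinates, x = ρ sin(φ) cos(θ), y = ρ sin(φ) sin(θ), z = ρ cos(φ), and dV = ρ^2 sin(φ) dρ dφ dθ.

The integrand becomes 28ρ^2, so

    ∭_E (28x^2 + 28y^2 + 28z^2) dV = ∫_{0}^{2π} ∫_{0}^{π/6} ∫_{0}^{6} (28ρ^2) · ρ^2 sin(φ) dρ dφ dθ.

Inner (ρ): 217728sin(φ)/5.
Middle (φ): 217728/5 - 108864sqrt(3)/5.
Outer (θ): 217728π (2 - sqrt(3))/5.

Therefore the triple integral equals 217728π (2 - sqrt(3))/5.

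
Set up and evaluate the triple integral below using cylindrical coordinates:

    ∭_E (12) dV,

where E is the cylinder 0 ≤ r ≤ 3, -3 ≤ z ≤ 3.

In cylindrical coordinates, x = r cos(θ), y = r sin(θ), z = z, and dV = r dr dθ dz.

The integrand becomes 12, so

    ∭_E (12) dV = ∫_{0}^{2π} ∫_{0}^{3} ∫_{-3}^{3} (12) · r dz dr dθ.

Inner (z): 72r.
Middle (r from 0 to 3): 324.
Outer (θ): 648π.

Therefore the triple integral equals 648π.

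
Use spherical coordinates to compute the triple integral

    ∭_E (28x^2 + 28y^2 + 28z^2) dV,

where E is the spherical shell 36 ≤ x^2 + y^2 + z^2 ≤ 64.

In spherical coordinates, x = ρ sin(φ) cos(θ), y = ρ sin(φ) sin(θ), z = ρ cos(φ), and dV = ρ^2 sin(φ) dρ dφ dθ.

The integrand becomes 28ρ^2, so

    ∭_E (28x^2 + 28y^2 + 28z^2) dV = ∫_{0}^{2π} ∫_{0}^{π} ∫_{6}^{8} (28ρ^2) · ρ^2 sin(φ) dρ dφ dθ.

Inner (ρ): 699776sin(φ)/5.
Middle (φ): 1399552/5.
Outer (θ): 2799104π/5.

Therefore the triple integral equals 2799104π/5.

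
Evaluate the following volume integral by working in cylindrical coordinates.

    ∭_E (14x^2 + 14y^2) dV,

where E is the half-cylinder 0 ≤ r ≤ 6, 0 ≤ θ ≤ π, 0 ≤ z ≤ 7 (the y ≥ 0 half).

In cylindrical coordinates, x = r cos(θ), y = r sin(θ), z = z, and dV = r dr dθ dz.

The integrand becomes 14r^2, so

    ∭_E (14x^2 + 14y^2) dV = ∫_{0}^{π} ∫_{0}^{6} ∫_{0}^{7} (14r^2) · r dz dr dθ.

Inner (z): 98r^3.
Middle (r from 0 to 6): 31752.
Outer (θ): 31752π.

Therefore the triple integral equals 31752π.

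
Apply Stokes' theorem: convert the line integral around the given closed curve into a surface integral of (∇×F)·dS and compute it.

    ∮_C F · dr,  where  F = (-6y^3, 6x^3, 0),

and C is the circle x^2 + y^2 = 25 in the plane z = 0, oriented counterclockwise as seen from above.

Let S be the flat disk x^2 + y^2 ≤ 25 in the plane z = 0, with upward unit normal n̂ = ẑ. By Stokes' theorem,

    ∮_C F · dr = ∬_S (∇ × F) · n̂ dS = ∬_D (curl F)_z dA,

where D is the disk x^2 + y^2 ≤ 25.

Compute the curl of F = (-6y^3, 6x^3, 0):
    (∇ × F)_x = ∂F_z/∂y - ∂F_y/∂z = 0,
    (∇ × F)_y = ∂F_x/∂z - ∂F_z/∂x = 0,
    (∇ × F)_z = ∂F_y/∂x - ∂F_x/∂y = 18x^2 + 18y^2.

On z = 0, (curl F)_z = 18x^2 + 18y^2.

Convert to polar (x = r cos θ, y = r sin θ, dA = r dr dθ); the integrand becomes 18r^2, so

    ∬_D (curl F)_z dA = ∫_0^{2π} ∫_0^{5} (18r^2) · r dr dθ.

Inner (r from 0 to 5): 5625/2.
Outer (θ from 0 to 2π): 5625π.

Therefore ∮_C F · dr = 5625π.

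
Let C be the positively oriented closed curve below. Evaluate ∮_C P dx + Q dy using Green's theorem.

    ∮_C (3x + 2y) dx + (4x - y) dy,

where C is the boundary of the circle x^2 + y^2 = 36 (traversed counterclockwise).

Green's theorem converts the closed line integral into a double integral over the enclosed region D:

    ∮_C P dx + Q dy = ∬_D (∂Q/∂x - ∂P/∂y) dA.

Here P = 3x + 2y, Q = 4x - y, so

    ∂Q/∂x = 4,    ∂P/∂y = 2,
    ∂Q/∂x - ∂P/∂y = 2.

D is the region x^2 + y^2 ≤ 36. Evaluating the double integral:

In polar coordinates (x = r cos θ, y = r sin θ, dA = r dr dθ) the integrand becomes 2, so

    ∬_D (2) dA = ∫_0^{2π} ∫_0^{6} (2) · r dr dθ.

Inner (r from 0 to 6): 36.
Outer (θ from 0 to 2π): 72π.

Therefore ∮_C P dx + Q dy = 72π.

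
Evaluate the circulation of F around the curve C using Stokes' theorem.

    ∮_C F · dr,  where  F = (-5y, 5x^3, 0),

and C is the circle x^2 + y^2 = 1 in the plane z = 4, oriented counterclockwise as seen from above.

Let S be the flat disk x^2 + y^2 ≤ 1 in the plane z = 4, with upward unit normal n̂ = ẑ. By Stokes' theorem,

    ∮_C F · dr = ∬_S (∇ × F) · n̂ dS = ∬_D (curl F)_z dA,

where D is the disk x^2 + y^2 ≤ 1.

Compute the curl of F = (-5y, 5x^3, 0):
    (∇ × F)_x = ∂F_z/∂y - ∂F_y/∂z = 0,
    (∇ × F)_y = ∂F_x/∂z - ∂F_z/∂x = 0,
    (∇ × F)_z = ∂F_y/∂x - ∂F_x/∂y = 15x^2 + 5.

On z = 4, (curl F)_z = 15x^2 + 5.

Convert to polar (x = r cos θ, y = r sin θ, dA = r dr dθ); the integrand becomes 15r^2cos(θ)^2 + 5, so

    ∬_D (curl F)_z dA = ∫_0^{2π} ∫_0^{1} (15r^2cos(θ)^2 + 5) · r dr dθ.

Inner (r from 0 to 1): 15cos(θ)^2/4 + 5/2.
Outer (θ from 0 to 2π): 35π/4.

Therefore ∮_C F · dr = 35π/4.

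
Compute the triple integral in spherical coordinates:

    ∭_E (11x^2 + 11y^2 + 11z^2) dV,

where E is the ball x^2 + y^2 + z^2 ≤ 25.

In spherical coordinates, x = ρ sin(φ) cos(θ), y = ρ sin(φ) sin(θ), z = ρ cos(φ), and dV = ρ^2 sin(φ) dρ dφ dθ.

The integrand becomes 11ρ^2, so

    ∭_E (11x^2 + 11y^2 + 11z^2) dV = ∫_{0}^{2π} ∫_{0}^{π} ∫_{0}^{5} (11ρ^2) · ρ^2 sin(φ) dρ dφ dθ.

Inner (ρ): 6875sin(φ).
Middle (φ): 13750.
Outer (θ): 27500π.

Therefore the triple integral equals 27500π.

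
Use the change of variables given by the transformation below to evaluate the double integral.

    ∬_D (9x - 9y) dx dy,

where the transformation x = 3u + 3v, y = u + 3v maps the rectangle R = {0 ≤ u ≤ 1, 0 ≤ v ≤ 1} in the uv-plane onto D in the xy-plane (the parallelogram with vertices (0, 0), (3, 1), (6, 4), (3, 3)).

Compute the Jacobian determinant of (x, y) with respect to (u, v):

    ∂(x,y)/∂(u,v) = | 3  3 | = (3)(3) - (3)(1) = 6.
                   | 1  3 |

Its absolute value is |J| = 6 (the area scaling factor).

Substituting x = 3u + 3v, y = u + 3v into the integrand,

    9x - 9y → 18u,

so the integral becomes

    ∬_R (18u) · |J| du dv = ∫_0^1 ∫_0^1 (108u) dv du.

Inner (v): 108u.
Outer (u): 54.

Therefore ∬_D (9x - 9y) dx dy = 54.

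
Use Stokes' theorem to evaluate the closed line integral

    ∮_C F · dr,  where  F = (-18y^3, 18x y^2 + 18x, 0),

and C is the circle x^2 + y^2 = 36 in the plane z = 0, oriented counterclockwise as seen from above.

Let S be the flat disk x^2 + y^2 ≤ 36 in the plane z = 0, with upward unit normal n̂ = ẑ. By Stokes' theorem,

    ∮_C F · dr = ∬_S (∇ × F) · n̂ dS = ∬_D (curl F)_z dA,

where D is the disk x^2 + y^2 ≤ 36.

Compute the curl of F = (-18y^3, 18x y^2 + 18x, 0):
    (∇ × F)_x = ∂F_z/∂y - ∂F_y/∂z = 0,
    (∇ × F)_y = ∂F_x/∂z - ∂F_z/∂x = 0,
    (∇ × F)_z = ∂F_y/∂x - ∂F_x/∂y = 72y^2 + 18.

On z = 0, (curl F)_z = 72y^2 + 18.

Convert to polar (x = r cos θ, y = r sin θ, dA = r dr dθ); the integrand becomes 72r^2sin(θ)^2 + 18, so

    ∬_D (curl F)_z dA = ∫_0^{2π} ∫_0^{6} (72r^2sin(θ)^2 + 18) · r dr dθ.

Inner (r from 0 to 6): 23328sin(θ)^2 + 324.
Outer (θ from 0 to 2π): 23976π.

Therefore ∮_C F · dr = 23976π.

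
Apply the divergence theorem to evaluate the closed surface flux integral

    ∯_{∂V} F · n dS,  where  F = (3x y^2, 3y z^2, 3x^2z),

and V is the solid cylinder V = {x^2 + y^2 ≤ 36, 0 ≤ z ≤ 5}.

By the divergence theorem,

    ∯_{∂V} F · n dS = ∭_V (∇ · F) dV.

Compute the divergence:
    ∇ · F = ∂F_x/∂x + ∂F_y/∂y + ∂F_z/∂z = 3y^2 + 3z^2 + 3x^2 = 3x^2 + 3y^2 + 3z^2.

In cylindrical coordinates, x = r cos(θ), y = r sin(θ), z = z, dV = r dr dθ dz, with 0 ≤ r ≤ 6, 0 ≤ θ ≤ 2π, 0 ≤ z ≤ 5.

The integrand, after substitution and multiplying by the volume element, becomes (3r^2 + 3z^2) · r, so

    ∭_V (∇·F) dV = ∫_0^{2π} ∫_0^{6} ∫_0^{5} (3r^2 + 3z^2) · r dz dr dθ.

Inner (z from 0 to 5): 15r^3 + 125r.
Middle (r from 0 to 6): 7110.
Outer (θ from 0 to 2π): 14220π.

Therefore ∯_{∂V} F · n dS = 14220π.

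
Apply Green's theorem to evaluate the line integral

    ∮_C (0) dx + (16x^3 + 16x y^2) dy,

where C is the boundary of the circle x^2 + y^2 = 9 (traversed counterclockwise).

Green's theorem converts the closed line integral into a double integral over the enclosed region D:

    ∮_C P dx + Q dy = ∬_D (∂Q/∂x - ∂P/∂y) dA.

Here P = 0, Q = 16x^3 + 16x y^2, so

    ∂Q/∂x = 48x^2 + 16y^2,    ∂P/∂y = 0,
    ∂Q/∂x - ∂P/∂y = 48x^2 + 16y^2.

D is the region x^2 + y^2 ≤ 9. Evaluating the double integral:

In polar coordinates (x = r cos θ, y = r sin θ, dA = r dr dθ) the integrand becomes 16r^2(cos(2θ) + 2), so

    ∬_D (48x^2 + 16y^2) dA = ∫_0^{2π} ∫_0^{3} (16r^2(cos(2θ) + 2)) · r dr dθ.

Inner (r from 0 to 3): 324cos(2θ) + 648.
Outer (θ from 0 to 2π): 1296π.

Therefore ∮_C P dx + Q dy = 1296π.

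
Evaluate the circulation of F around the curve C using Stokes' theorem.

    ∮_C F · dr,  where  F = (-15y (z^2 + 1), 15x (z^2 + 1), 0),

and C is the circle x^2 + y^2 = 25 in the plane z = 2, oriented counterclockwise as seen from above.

Let S be the flat disk x^2 + y^2 ≤ 25 in the plane z = 2, with upward unit normal n̂ = ẑ. By Stokes' theorem,

    ∮_C F · dr = ∬_S (∇ × F) · n̂ dS = ∬_D (curl F)_z dA,

where D is the disk x^2 + y^2 ≤ 25.

Compute the curl of F = (-15y (z^2 + 1), 15x (z^2 + 1), 0):
    (∇ × F)_x = ∂F_z/∂y - ∂F_y/∂z = -30x z,
    (∇ × F)_y = ∂F_x/∂z - ∂F_z/∂x = -30y z,
    (∇ × F)_z = ∂F_y/∂x - ∂F_x/∂y = 30z^2 + 30.

On z = 2, (curl F)_z = 150.

Convert to polar (x = r cos θ, y = r sin θ, dA = r dr dθ); the integrand becomes 150, so

    ∬_D (curl F)_z dA = ∫_0^{2π} ∫_0^{5} (150) · r dr dθ.

Inner (r from 0 to 5): 1875.
Outer (θ from 0 to 2π): 3750π.

Therefore ∮_C F · dr = 3750π.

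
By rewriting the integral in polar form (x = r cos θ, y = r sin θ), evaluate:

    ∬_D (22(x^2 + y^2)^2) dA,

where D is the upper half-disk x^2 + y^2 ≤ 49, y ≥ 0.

The region D is 0 ≤ r ≤ 7, 0 ≤ θ ≤ π in polar coordinates, where x = r cos(θ), y = r sin(θ), and dA = r dr dθ.

Under the substitution, the integrand becomes 22r^4, so

    ∬_D (22(x^2 + y^2)^2) dA = ∫_{0}^{π} ∫_{0}^{7} (22r^4) · r dr dθ.

Inner integral (in r): ∫_{0}^{7} (22r^4) · r dr = 1294139/3.

Outer integral (in θ): ∫_{0}^{π} (1294139/3) dθ = 1294139π/3.

Therefore ∬_D (22(x^2 + y^2)^2) dA = 1294139π/3.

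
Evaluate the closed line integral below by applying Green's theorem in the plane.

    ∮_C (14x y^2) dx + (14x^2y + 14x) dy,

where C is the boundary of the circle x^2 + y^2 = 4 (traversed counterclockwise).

Green's theorem converts the closed line integral into a double integral over the enclosed region D:

    ∮_C P dx + Q dy = ∬_D (∂Q/∂x - ∂P/∂y) dA.

Here P = 14x y^2, Q = 14x^2y + 14x, so

    ∂Q/∂x = 28x y + 14,    ∂P/∂y = 28x y,
    ∂Q/∂x - ∂P/∂y = 14.

D is the region x^2 + y^2 ≤ 4. Evaluating the double integral:

In polar coordinates (x = r cos θ, y = r sin θ, dA = r dr dθ) the integrand becomes 14, so

    ∬_D (14) dA = ∫_0^{2π} ∫_0^{2} (14) · r dr dθ.

Inner (r from 0 to 2): 28.
Outer (θ from 0 to 2π): 56π.

Therefore ∮_C P dx + Q dy = 56π.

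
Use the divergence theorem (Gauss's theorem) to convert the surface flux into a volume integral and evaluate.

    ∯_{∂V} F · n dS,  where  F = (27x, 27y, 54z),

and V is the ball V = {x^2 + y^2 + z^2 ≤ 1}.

By the divergence theorem,

    ∯_{∂V} F · n dS = ∭_V (∇ · F) dV.

Compute the divergence:
    ∇ · F = ∂F_x/∂x + ∂F_y/∂y + ∂F_z/∂z = 27 + 27 + 54 = 108.

In spherical coordinates, x = ρ sin(φ) cos(θ), y = ρ sin(φ) sin(θ), z = ρ cos(φ), dV = ρ^2 sin(φ) dρ dφ dθ, with 0 ≤ ρ ≤ 1, 0 ≤ φ ≤ π, 0 ≤ θ ≤ 2π.

The integrand, after substitution and multiplying by the volume element, becomes (108) · ρ^2 sin(φ), so

    ∭_V (∇·F) dV = ∫_0^{2π} ∫_0^{π} ∫_0^{1} (108) · ρ^2 sin(φ) dρ dφ dθ.

Inner (ρ from 0 to 1): 36sin(φ).
Middle (φ from 0 to π): 72.
Outer (θ from 0 to 2π): 144π.

Therefore ∯_{∂V} F · n dS = 144π.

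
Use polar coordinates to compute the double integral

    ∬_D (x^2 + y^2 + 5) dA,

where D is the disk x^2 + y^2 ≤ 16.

The region D is 0 ≤ r ≤ 4, 0 ≤ θ ≤ 2π in polar coordinates, where x = r cos(θ), y = r sin(θ), and dA = r dr dθ.

Under the substitution, the integrand becomes r^2 + 5, so

    ∬_D (x^2 + y^2 + 5) dA = ∫_{0}^{2π} ∫_{0}^{4} (r^2 + 5) · r dr dθ.

Inner integral (in r): ∫_{0}^{4} (r^2 + 5) · r dr = 104.

Outer integral (in θ): ∫_{0}^{2π} (104) dθ = 208π.

Therefore ∬_D (x^2 + y^2 + 5) dA = 208π.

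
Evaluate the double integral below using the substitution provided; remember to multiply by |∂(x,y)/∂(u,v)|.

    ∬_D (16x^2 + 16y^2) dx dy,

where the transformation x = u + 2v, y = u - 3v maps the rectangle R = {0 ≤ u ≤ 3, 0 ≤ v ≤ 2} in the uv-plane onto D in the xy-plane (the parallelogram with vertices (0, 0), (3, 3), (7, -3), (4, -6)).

Compute the Jacobian determinant of (x, y) with respect to (u, v):

    ∂(x,y)/∂(u,v) = | 1  2 | = (1)(-3) - (2)(1) = -5.
                   | 1  -3 |

Its absolute value is |J| = 5 (the area scaling factor).

Substituting x = u + 2v, y = u - 3v into the integrand,

    16x^2 + 16y^2 → 32u^2 - 32u v + 208v^2,

so the integral becomes

    ∬_R (32u^2 - 32u v + 208v^2) · |J| du dv = ∫_0^3 ∫_0^2 (160u^2 - 160u v + 1040v^2) dv du.

Inner (v): 320u^2 - 320u + 8320/3.
Outer (u): 9760.

Therefore ∬_D (16x^2 + 16y^2) dx dy = 9760.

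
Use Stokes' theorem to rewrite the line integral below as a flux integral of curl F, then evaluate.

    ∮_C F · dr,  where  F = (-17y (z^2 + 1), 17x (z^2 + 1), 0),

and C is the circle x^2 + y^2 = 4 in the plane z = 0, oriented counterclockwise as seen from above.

Let S be the flat disk x^2 + y^2 ≤ 4 in the plane z = 0, with upward unit normal n̂ = ẑ. By Stokes' theorem,

    ∮_C F · dr = ∬_S (∇ × F) · n̂ dS = ∬_D (curl F)_z dA,

where D is the disk x^2 + y^2 ≤ 4.

Compute the curl of F = (-17y (z^2 + 1), 17x (z^2 + 1), 0):
    (∇ × F)_x = ∂F_z/∂y - ∂F_y/∂z = -34x z,
    (∇ × F)_y = ∂F_x/∂z - ∂F_z/∂x = -34y z,
    (∇ × F)_z = ∂F_y/∂x - ∂F_x/∂y = 34z^2 + 34.

On z = 0, (curl F)_z = 34.

Convert to polar (x = r cos θ, y = r sin θ, dA = r dr dθ); the integrand becomes 34, so

    ∬_D (curl F)_z dA = ∫_0^{2π} ∫_0^{2} (34) · r dr dθ.

Inner (r from 0 to 2): 68.
Outer (θ from 0 to 2π): 136π.

Therefore ∮_C F · dr = 136π.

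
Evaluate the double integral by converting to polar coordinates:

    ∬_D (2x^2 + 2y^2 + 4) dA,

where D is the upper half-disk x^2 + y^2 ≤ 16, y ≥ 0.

The region D is 0 ≤ r ≤ 4, 0 ≤ θ ≤ π in polar coordinates, where x = r cos(θ), y = r sin(θ), and dA = r dr dθ.

Under the substitution, the integrand becomes 2r^2 + 4, so

    ∬_D (2x^2 + 2y^2 + 4) dA = ∫_{0}^{π} ∫_{0}^{4} (2r^2 + 4) · r dr dθ.

Inner integral (in r): ∫_{0}^{4} (2r^2 + 4) · r dr = 160.

Outer integral (in θ): ∫_{0}^{π} (160) dθ = 160π.

Therefore ∬_D (2x^2 + 2y^2 + 4) dA = 160π.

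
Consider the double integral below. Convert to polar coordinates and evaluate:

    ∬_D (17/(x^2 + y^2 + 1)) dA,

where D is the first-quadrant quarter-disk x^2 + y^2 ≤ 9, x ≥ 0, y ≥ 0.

The region D is 0 ≤ r ≤ 3, 0 ≤ θ ≤ π/2 in polar coordinates, where x = r cos(θ), y = r sin(θ), and dA = r dr dθ.

Under the substitution, the integrand becomes 17/(r^2 + 1), so

    ∬_D (17/(x^2 + y^2 + 1)) dA = ∫_{0}^{π/2} ∫_{0}^{3} (17/(r^2 + 1)) · r dr dθ.

Inner integral (in r): ∫_{0}^{3} (17/(r^2 + 1)) · r dr = 17log(10)/2.

Outer integral (in θ): ∫_{0}^{π/2} (17log(10)/2) dθ = 17π log(10)/4.

Therefore ∬_D (17/(x^2 + y^2 + 1)) dA = 17π log(10)/4.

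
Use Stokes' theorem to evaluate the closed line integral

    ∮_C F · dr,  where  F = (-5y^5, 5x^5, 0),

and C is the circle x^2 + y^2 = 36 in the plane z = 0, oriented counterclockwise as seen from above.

Let S be the flat disk x^2 + y^2 ≤ 36 in the plane z = 0, with upward unit normal n̂ = ẑ. By Stokes' theorem,

    ∮_C F · dr = ∬_S (∇ × F) · n̂ dS = ∬_D (curl F)_z dA,

where D is the disk x^2 + y^2 ≤ 36.

Compute the curl of F = (-5y^5, 5x^5, 0):
    (∇ × F)_x = ∂F_z/∂y - ∂F_y/∂z = 0,
    (∇ × F)_y = ∂F_x/∂z - ∂F_z/∂x = 0,
    (∇ × F)_z = ∂F_y/∂x - ∂F_x/∂y = 25x^4 + 25y^4.

On z = 0, (curl F)_z = 25x^4 + 25y^4.

Convert to polar (x = r cos θ, y = r sin θ, dA = r dr dθ); the integrand becomes 25r^4(sin(θ)^4 + cos(θ)^4), so

    ∬_D (curl F)_z dA = ∫_0^{2π} ∫_0^{6} (25r^4(sin(θ)^4 + cos(θ)^4)) · r dr dθ.

Inner (r from 0 to 6): 194400sin(θ)^4 + 194400cos(θ)^4.
Outer (θ from 0 to 2π): 291600π.

Therefore ∮_C F · dr = 291600π.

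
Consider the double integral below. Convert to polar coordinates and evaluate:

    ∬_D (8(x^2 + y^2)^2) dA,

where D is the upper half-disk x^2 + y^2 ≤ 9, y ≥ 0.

The region D is 0 ≤ r ≤ 3, 0 ≤ θ ≤ π in polar coordinates, where x = r cos(θ), y = r sin(θ), and dA = r dr dθ.

Under the substitution, the integrand becomes 8r^4, so

    ∬_D (8(x^2 + y^2)^2) dA = ∫_{0}^{π} ∫_{0}^{3} (8r^4) · r dr dθ.

Inner integral (in r): ∫_{0}^{3} (8r^4) · r dr = 972.

Outer integral (in θ): ∫_{0}^{π} (972) dθ = 972π.

Therefore ∬_D (8(x^2 + y^2)^2) dA = 972π.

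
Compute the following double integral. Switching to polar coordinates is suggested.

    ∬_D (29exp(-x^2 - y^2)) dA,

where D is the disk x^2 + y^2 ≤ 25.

The region D is 0 ≤ r ≤ 5, 0 ≤ θ ≤ 2π in polar coordinates, where x = r cos(θ), y = r sin(θ), and dA = r dr dθ.

Under the substitution, the integrand becomes 29exp(-r^2), so

    ∬_D (29exp(-x^2 - y^2)) dA = ∫_{0}^{2π} ∫_{0}^{5} (29exp(-r^2)) · r dr dθ.

Inner integral (in r): ∫_{0}^{5} (29exp(-r^2)) · r dr = 29/2 - 29exp(-25)/2.

Outer integral (in θ): ∫_{0}^{2π} (29/2 - 29exp(-25)/2) dθ = -29π exp(-25) + 29π.

Therefore ∬_D (29exp(-x^2 - y^2)) dA = -29π exp(-25) + 29π.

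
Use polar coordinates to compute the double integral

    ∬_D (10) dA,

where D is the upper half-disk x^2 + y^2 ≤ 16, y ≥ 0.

The region D is 0 ≤ r ≤ 4, 0 ≤ θ ≤ π in polar coordinates, where x = r cos(θ), y = r sin(θ), and dA = r dr dθ.

Under the substitution, the integrand becomes 10, so

    ∬_D (10) dA = ∫_{0}^{π} ∫_{0}^{4} (10) · r dr dθ.

Inner integral (in r): ∫_{0}^{4} (10) · r dr = 80.

Outer integral (in θ): ∫_{0}^{π} (80) dθ = 80π.

Therefore ∬_D (10) dA = 80π.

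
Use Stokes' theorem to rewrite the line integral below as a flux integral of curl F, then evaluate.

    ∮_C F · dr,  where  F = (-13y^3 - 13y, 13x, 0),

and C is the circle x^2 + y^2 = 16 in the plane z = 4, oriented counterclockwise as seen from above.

Let S be the flat disk x^2 + y^2 ≤ 16 in the plane z = 4, with upward unit normal n̂ = ẑ. By Stokes' theorem,

    ∮_C F · dr = ∬_S (∇ × F) · n̂ dS = ∬_D (curl F)_z dA,

where D is the disk x^2 + y^2 ≤ 16.

Compute the curl of F = (-13y^3 - 13y, 13x, 0):
    (∇ × F)_x = ∂F_z/∂y - ∂F_y/∂z = 0,
    (∇ × F)_y = ∂F_x/∂z - ∂F_z/∂x = 0,
    (∇ × F)_z = ∂F_y/∂x - ∂F_x/∂y = 39y^2 + 26.

On z = 4, (curl F)_z = 39y^2 + 26.

Convert to polar (x = r cos θ, y = r sin θ, dA = r dr dθ); the integrand becomes 39r^2sin(θ)^2 + 26, so

    ∬_D (curl F)_z dA = ∫_0^{2π} ∫_0^{4} (39r^2sin(θ)^2 + 26) · r dr dθ.

Inner (r from 0 to 4): 2496sin(θ)^2 + 208.
Outer (θ from 0 to 2π): 2912π.

Therefore ∮_C F · dr = 2912π.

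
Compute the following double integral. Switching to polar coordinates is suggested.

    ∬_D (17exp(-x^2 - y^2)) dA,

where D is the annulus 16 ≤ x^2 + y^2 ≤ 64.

The region D is 4 ≤ r ≤ 8, 0 ≤ θ ≤ 2π in polar coordinates, where x = r cos(θ), y = r sin(θ), and dA = r dr dθ.

Under the substitution, the integrand becomes 17exp(-r^2), so

    ∬_D (17exp(-x^2 - y^2)) dA = ∫_{0}^{2π} ∫_{4}^{8} (17exp(-r^2)) · r dr dθ.

Inner integral (in r): ∫_{4}^{8} (17exp(-r^2)) · r dr = -(17 - 17exp(48))exp(-64)/2.

Outer integral (in θ): ∫_{0}^{2π} (-(17 - 17exp(48))exp(-64)/2) dθ = -17π (1 - exp(48))exp(-64).

Therefore ∬_D (17exp(-x^2 - y^2)) dA = -17π (1 - exp(48))exp(-64).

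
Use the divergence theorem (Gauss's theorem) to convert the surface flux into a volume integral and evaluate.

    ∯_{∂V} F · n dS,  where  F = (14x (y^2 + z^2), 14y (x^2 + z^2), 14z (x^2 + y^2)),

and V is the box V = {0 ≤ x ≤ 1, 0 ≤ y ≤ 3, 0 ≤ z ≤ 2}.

By the divergence theorem,

    ∯_{∂V} F · n dS = ∭_V (∇ · F) dV.

Compute the divergence:
    ∇ · F = ∂F_x/∂x + ∂F_y/∂y + ∂F_z/∂z = 14y^2 + 14z^2 + 14x^2 + 14z^2 + 14x^2 + 14y^2 = 28x^2 + 28y^2 + 28z^2.

V is a rectangular box, so dV = dx dy dz with 0 ≤ x ≤ 1, 0 ≤ y ≤ 3, 0 ≤ z ≤ 2.

Integrate (28x^2 + 28y^2 + 28z^2) over V as an iterated integral:

    ∭_V (∇·F) dV = ∫_0^{1} ∫_0^{3} ∫_0^{2} (28x^2 + 28y^2 + 28z^2) dz dy dx.

Inner (z from 0 to 2): 56x^2 + 56y^2 + 224/3.
Middle (y from 0 to 3): 168x^2 + 728.
Outer (x from 0 to 1): 784.

Therefore ∯_{∂V} F · n dS = 784.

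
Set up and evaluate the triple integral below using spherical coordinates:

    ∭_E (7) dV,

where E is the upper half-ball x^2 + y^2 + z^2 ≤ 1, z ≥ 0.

In spherical coordinates, x = ρ sin(φ) cos(θ), y = ρ sin(φ) sin(θ), z = ρ cos(φ), and dV = ρ^2 sin(φ) dρ dφ dθ.

The integrand becomes 7, so

    ∭_E (7) dV = ∫_{0}^{2π} ∫_{0}^{π/2} ∫_{0}^{1} (7) · ρ^2 sin(φ) dρ dφ dθ.

Inner (ρ): 7sin(φ)/3.
Middle (φ): 7/3.
Outer (θ): 14π/3.

Therefore the triple integral equals 14π/3.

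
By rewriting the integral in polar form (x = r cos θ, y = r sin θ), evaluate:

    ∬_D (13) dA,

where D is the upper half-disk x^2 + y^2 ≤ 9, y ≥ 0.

The region D is 0 ≤ r ≤ 3, 0 ≤ θ ≤ π in polar coordinates, where x = r cos(θ), y = r sin(θ), and dA = r dr dθ.

Under the substitution, the integrand becomes 13, so

    ∬_D (13) dA = ∫_{0}^{π} ∫_{0}^{3} (13) · r dr dθ.

Inner integral (in r): ∫_{0}^{3} (13) · r dr = 117/2.

Outer integral (in θ): ∫_{0}^{π} (117/2) dθ = 117π/2.

Therefore ∬_D (13) dA = 117π/2.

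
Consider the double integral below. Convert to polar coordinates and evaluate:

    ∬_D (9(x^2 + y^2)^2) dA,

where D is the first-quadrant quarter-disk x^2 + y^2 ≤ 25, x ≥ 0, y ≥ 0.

The region D is 0 ≤ r ≤ 5, 0 ≤ θ ≤ π/2 in polar coordinates, where x = r cos(θ), y = r sin(θ), and dA = r dr dθ.

Under the substitution, the integrand becomes 9r^4, so

    ∬_D (9(x^2 + y^2)^2) dA = ∫_{0}^{π/2} ∫_{0}^{5} (9r^4) · r dr dθ.

Inner integral (in r): ∫_{0}^{5} (9r^4) · r dr = 46875/2.

Outer integral (in θ): ∫_{0}^{π/2} (46875/2) dθ = 46875π/4.

Therefore ∬_D (9(x^2 + y^2)^2) dA = 46875π/4.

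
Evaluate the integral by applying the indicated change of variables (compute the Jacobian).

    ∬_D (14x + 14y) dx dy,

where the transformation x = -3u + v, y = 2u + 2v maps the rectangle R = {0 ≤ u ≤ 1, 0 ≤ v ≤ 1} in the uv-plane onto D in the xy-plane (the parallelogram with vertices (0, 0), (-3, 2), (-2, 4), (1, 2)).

Compute the Jacobian determinant of (x, y) with respect to (u, v):

    ∂(x,y)/∂(u,v) = | -3  1 | = (-3)(2) - (1)(2) = -8.
                   | 2  2 |

Its absolute value is |J| = 8 (the area scaling factor).

Substituting x = -3u + v, y = 2u + 2v into the integrand,

    14x + 14y → -14u + 42v,

so the integral becomes

    ∬_R (-14u + 42v) · |J| du dv = ∫_0^1 ∫_0^1 (-112u + 336v) dv du.

Inner (v): 168 - 112u.
Outer (u): 112.

Therefore ∬_D (14x + 14y) dx dy = 112.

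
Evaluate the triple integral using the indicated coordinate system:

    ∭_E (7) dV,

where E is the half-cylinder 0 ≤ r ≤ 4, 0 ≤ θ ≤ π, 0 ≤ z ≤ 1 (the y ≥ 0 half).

In cylindrical coordinates, x = r cos(θ), y = r sin(θ), z = z, and dV = r dr dθ dz.

The integrand becomes 7, so

    ∭_E (7) dV = ∫_{0}^{π} ∫_{0}^{4} ∫_{0}^{1} (7) · r dz dr dθ.

Inner (z): 7r.
Middle (r from 0 to 4): 56.
Outer (θ): 56π.

Therefore the triple integral equals 56π.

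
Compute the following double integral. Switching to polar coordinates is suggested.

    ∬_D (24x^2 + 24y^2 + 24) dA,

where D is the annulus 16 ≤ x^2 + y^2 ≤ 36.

The region D is 4 ≤ r ≤ 6, 0 ≤ θ ≤ 2π in polar coordinates, where x = r cos(θ), y = r sin(θ), and dA = r dr dθ.

Under the substitution, the integrand becomes 24r^2 + 24, so

    ∬_D (24x^2 + 24y^2 + 24) dA = ∫_{0}^{2π} ∫_{4}^{6} (24r^2 + 24) · r dr dθ.

Inner integral (in r): ∫_{4}^{6} (24r^2 + 24) · r dr = 6480.

Outer integral (in θ): ∫_{0}^{2π} (6480) dθ = 12960π.

Therefore ∬_D (24x^2 + 24y^2 + 24) dA = 12960π.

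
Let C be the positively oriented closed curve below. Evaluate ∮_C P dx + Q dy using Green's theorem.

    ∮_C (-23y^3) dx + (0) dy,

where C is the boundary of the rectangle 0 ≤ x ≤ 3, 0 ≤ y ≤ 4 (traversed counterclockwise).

Green's theorem converts the closed line integral into a double integral over the enclosed region D:

    ∮_C P dx + Q dy = ∬_D (∂Q/∂x - ∂P/∂y) dA.

Here P = -23y^3, Q = 0, so

    ∂Q/∂x = 0,    ∂P/∂y = -69y^2,
    ∂Q/∂x - ∂P/∂y = 69y^2.

D is the region 0 ≤ x ≤ 3, 0 ≤ y ≤ 4. Evaluating the double integral:

    ∬_D (69y^2) dA = ∫_0^{3} ∫_0^{4} (69y^2) dy dx.

Inner (y from 0 to 4): 1472.
Outer (x from 0 to 3): 4416.

Therefore ∮_C P dx + Q dy = 4416.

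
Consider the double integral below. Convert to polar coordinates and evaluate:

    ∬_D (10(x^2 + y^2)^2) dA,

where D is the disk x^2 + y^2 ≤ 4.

The region D is 0 ≤ r ≤ 2, 0 ≤ θ ≤ 2π in polar coordinates, where x = r cos(θ), y = r sin(θ), and dA = r dr dθ.

Under the substitution, the integrand becomes 10r^4, so

    ∬_D (10(x^2 + y^2)^2) dA = ∫_{0}^{2π} ∫_{0}^{2} (10r^4) · r dr dθ.

Inner integral (in r): ∫_{0}^{2} (10r^4) · r dr = 320/3.

Outer integral (in θ): ∫_{0}^{2π} (320/3) dθ = 640π/3.

Therefore ∬_D (10(x^2 + y^2)^2) dA = 640π/3.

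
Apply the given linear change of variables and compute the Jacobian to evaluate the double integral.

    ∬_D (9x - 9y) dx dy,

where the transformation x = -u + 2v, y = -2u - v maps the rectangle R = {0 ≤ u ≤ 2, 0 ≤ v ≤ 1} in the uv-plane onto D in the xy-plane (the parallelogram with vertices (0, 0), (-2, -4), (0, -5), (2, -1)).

Compute the Jacobian determinant of (x, y) with respect to (u, v):

    ∂(x,y)/∂(u,v) = | -1  2 | = (-1)(-1) - (2)(-2) = 5.
                   | -2  -1 |

Its absolute value is |J| = 5 (the area scaling factor).

Substituting x = -u + 2v, y = -2u - v into the integrand,

    9x - 9y → 9u + 27v,

so the integral becomes

    ∬_R (9u + 27v) · |J| du dv = ∫_0^2 ∫_0^1 (45u + 135v) dv du.

Inner (v): 45u + 135/2.
Outer (u): 225.

Therefore ∬_D (9x - 9y) dx dy = 225.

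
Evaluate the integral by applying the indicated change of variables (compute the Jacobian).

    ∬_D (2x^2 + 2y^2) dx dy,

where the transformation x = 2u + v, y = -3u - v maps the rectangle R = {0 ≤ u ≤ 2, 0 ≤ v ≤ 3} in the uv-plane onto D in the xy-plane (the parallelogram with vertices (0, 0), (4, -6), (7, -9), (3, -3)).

Compute the Jacobian determinant of (x, y) with respect to (u, v):

    ∂(x,y)/∂(u,v) = | 2  1 | = (2)(-1) - (1)(-3) = 1.
                   | -3  -1 |

Its absolute value is |J| = 1 (the area scaling factor).

Substituting x = 2u + v, y = -3u - v into the integrand,

    2x^2 + 2y^2 → 26u^2 + 20u v + 4v^2,

so the integral becomes

    ∬_R (26u^2 + 20u v + 4v^2) · |J| du dv = ∫_0^2 ∫_0^3 (26u^2 + 20u v + 4v^2) dv du.

Inner (v): 78u^2 + 90u + 36.
Outer (u): 460.

Therefore ∬_D (2x^2 + 2y^2) dx dy = 460.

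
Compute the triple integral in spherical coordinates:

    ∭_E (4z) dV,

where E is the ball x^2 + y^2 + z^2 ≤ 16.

In spherical coordinates, x = ρ sin(φ) cos(θ), y = ρ sin(φ) sin(θ), z = ρ cos(φ), and dV = ρ^2 sin(φ) dρ dφ dθ.

The integrand becomes 4ρ cos(φ), so

    ∭_E (4z) dV = ∫_{0}^{2π} ∫_{0}^{π} ∫_{0}^{4} (4ρ cos(φ)) · ρ^2 sin(φ) dρ dφ dθ.

Inner (ρ): 128sin(2φ).
Middle (φ): 0.
Outer (θ): 0.

Therefore the triple integral equals 0.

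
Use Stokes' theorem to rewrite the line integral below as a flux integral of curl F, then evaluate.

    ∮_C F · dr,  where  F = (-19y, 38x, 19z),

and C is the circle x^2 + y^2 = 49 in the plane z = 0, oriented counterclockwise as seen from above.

Let S be the flat disk x^2 + y^2 ≤ 49 in the plane z = 0, with upward unit normal n̂ = ẑ. By Stokes' theorem,

    ∮_C F · dr = ∬_S (∇ × F) · n̂ dS = ∬_D (curl F)_z dA,

where D is the disk x^2 + y^2 ≤ 49.

Compute the curl of F = (-19y, 38x, 19z):
    (∇ × F)_x = ∂F_z/∂y - ∂F_y/∂z = 0,
    (∇ × F)_y = ∂F_x/∂z - ∂F_z/∂x = 0,
    (∇ × F)_z = ∂F_y/∂x - ∂F_x/∂y = 57.

On z = 0, (curl F)_z = 57.

Convert to polar (x = r cos θ, y = r sin θ, dA = r dr dθ); the integrand becomes 57, so

    ∬_D (curl F)_z dA = ∫_0^{2π} ∫_0^{7} (57) · r dr dθ.

Inner (r from 0 to 7): 2793/2.
Outer (θ from 0 to 2π): 2793π.

Therefore ∮_C F · dr = 2793π.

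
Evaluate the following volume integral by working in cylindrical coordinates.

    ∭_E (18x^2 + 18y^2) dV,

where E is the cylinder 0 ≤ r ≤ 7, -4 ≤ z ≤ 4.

In cylindrical coordinates, x = r cos(θ), y = r sin(θ), z = z, and dV = r dr dθ dz.

The integrand becomes 18r^2, so

    ∭_E (18x^2 + 18y^2) dV = ∫_{0}^{2π} ∫_{0}^{7} ∫_{-4}^{4} (18r^2) · r dz dr dθ.

Inner (z): 144r^3.
Middle (r from 0 to 7): 86436.
Outer (θ): 172872π.

Therefore the triple integral equals 172872π.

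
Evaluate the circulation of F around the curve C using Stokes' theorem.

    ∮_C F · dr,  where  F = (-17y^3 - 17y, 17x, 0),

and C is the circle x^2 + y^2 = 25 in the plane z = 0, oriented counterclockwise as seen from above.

Let S be the flat disk x^2 + y^2 ≤ 25 in the plane z = 0, with upward unit normal n̂ = ẑ. By Stokes' theorem,

    ∮_C F · dr = ∬_S (∇ × F) · n̂ dS = ∬_D (curl F)_z dA,

where D is the disk x^2 + y^2 ≤ 25.

Compute the curl of F = (-17y^3 - 17y, 17x, 0):
    (∇ × F)_x = ∂F_z/∂y - ∂F_y/∂z = 0,
    (∇ × F)_y = ∂F_x/∂z - ∂F_z/∂x = 0,
    (∇ × F)_z = ∂F_y/∂x - ∂F_x/∂y = 51y^2 + 34.

On z = 0, (curl F)_z = 51y^2 + 34.

Convert to polar (x = r cos θ, y = r sin θ, dA = r dr dθ); the integrand becomes 51r^2sin(θ)^2 + 34, so

    ∬_D (curl F)_z dA = ∫_0^{2π} ∫_0^{5} (51r^2sin(θ)^2 + 34) · r dr dθ.

Inner (r from 0 to 5): 31875sin(θ)^2/4 + 425.
Outer (θ from 0 to 2π): 35275π/4.

Therefore ∮_C F · dr = 35275π/4.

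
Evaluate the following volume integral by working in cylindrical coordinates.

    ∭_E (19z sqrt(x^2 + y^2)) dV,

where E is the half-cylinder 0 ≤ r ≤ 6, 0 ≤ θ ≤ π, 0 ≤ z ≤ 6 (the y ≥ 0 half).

In cylindrical coordinates, x = r cos(θ), y = r sin(θ), z = z, and dV = r dr dθ dz.

The integrand becomes 19r z, so

    ∭_E (19z sqrt(x^2 + y^2)) dV = ∫_{0}^{π} ∫_{0}^{6} ∫_{0}^{6} (19r z) · r dz dr dθ.

Inner (z): 342r^2.
Middle (r from 0 to 6): 24624.
Outer (θ): 24624π.

Therefore the triple integral equals 24624π.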